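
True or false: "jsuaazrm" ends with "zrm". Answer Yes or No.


Input string: 'jsuaazrm'
Suffix to check: 'zrm'
Last 3 characters of input: 'zrm'
Match: True
Result: Yes


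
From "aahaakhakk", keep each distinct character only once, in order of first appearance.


Input: 'aahaakhakk'
Operation: keep first occurrence of each character
Scan: s[0]='a' new -> keep; s[1]='a' seen -> skip; s[2]='h' new -> keep; s[3]='a' seen -> skip; s[4]='a' seen -> skip; s[5]='k' new -> keep; s[6]='h' seen -> skip; s[7]='a' seen -> skip; s[8]='k' seen -> skip; s[9]='k' seen -> skip
Result: ahk


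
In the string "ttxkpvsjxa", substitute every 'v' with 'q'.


Input string: 'ttxkpvsjxa'
Operation: replace 'v' with 'q'
Positions of 'v': 5
After replacement: ttxkpqsjxa


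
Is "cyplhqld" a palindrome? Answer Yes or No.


Input string: 'cyplhqld'
Reversed: 'dlqhlpyc'
Compare pairs: s[0]='c' vs s[7]='d' (mismatch), s[1]='y' vs s[6]='l' (mismatch), s[2]='p' vs s[5]='q' (mismatch), s[3]='l' vs s[4]='h' (mismatch)
Palindrome: No


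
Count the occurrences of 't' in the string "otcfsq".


Input string: 'otcfsq'
Target character: 't'
Scan each position: s[1]='t'
Matches found at indices: 1
Total: 1


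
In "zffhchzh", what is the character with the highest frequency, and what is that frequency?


Input: 'zffhchzh'
Operation: tally each character
Counts: 'c':1, 'f':2, 'h':3, 'z':2
Maximum: 'h' appears 3 times


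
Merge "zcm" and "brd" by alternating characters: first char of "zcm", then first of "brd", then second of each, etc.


String 1: 'zcm'
String 2: 'brd'
Operation: alternate characters
Pairs: 'z'+'b', 'c'+'r', 'm'+'d'
Result: zbcrmd


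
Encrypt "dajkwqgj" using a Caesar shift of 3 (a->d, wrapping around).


Input: 'dajkwqgj', shift = 3
Operation: for each letter, (position + 3) mod 26
Mapping: 'd'(3+3=6)->'g', 'a'(0+3=3)->'d', 'j'(9+3=12)->'m', 'k'(10+3=13)->'n', 'w'(22+3=25)->'z', 'q'(16+3=19)->'t', 'g'(6+3=9)->'j', 'j'(9+3=12)->'m'
Result: gdmnztjm


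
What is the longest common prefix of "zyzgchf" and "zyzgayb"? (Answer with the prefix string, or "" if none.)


String 1: 'zyzgchf'
String 2: 'zyzgayb'
Compare position by position:
pos 0: 'z' vs 'z' match
pos 1: 'y' vs 'y' match
pos 2: 'z' vs 'z' match
pos 3: 'g' vs 'g' match
pos 4: 'c' vs 'a' differ -> stop
Longest common prefix: "zyzg" (length 4)


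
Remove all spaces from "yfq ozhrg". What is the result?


Input string: 'yfq ozhrg'
Operation: remove all spaces
Words: 'yfq', 'ozhrg'
Join without spaces: yfqozhrg


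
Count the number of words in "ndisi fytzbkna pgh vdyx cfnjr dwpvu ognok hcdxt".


Input string: 'ndisi fytzbkna pgh vdyx cfnjr dwpvu ognok hcdxt'
Operation: split by spaces
Words found: 'ndisi', 'fytzbkna', 'pgh', 'vdyx', 'cfnjr', 'dwpvu', 'ognok', 'hcdxt'
Word count: 8


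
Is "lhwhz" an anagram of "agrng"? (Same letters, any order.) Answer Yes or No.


String 1: 'agrng' -> sorted: 'aggnr'
String 2: 'lhwhz' -> sorted: 'hhlwz'
Compare sorted forms: 'aggnr' != 'hhlwz'
Anagram: No


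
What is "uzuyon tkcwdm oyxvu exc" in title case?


Input string: 'uzuyon tkcwdm oyxvu exc'
Operation: capitalize first letter of each word
Word transformations: 'uzuyon'->'Uzuyon', 'tkcwdm'->'Tkcwdm', 'oyxvu'->'Oyxvu', 'exc'->'Exc'
Result: Uzuyon Tkcwdm Oyxvu Exc


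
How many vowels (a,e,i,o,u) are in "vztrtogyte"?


Input string: 'vztrtogyte'
Operation: count vowels (a, e, i, o, u)
Scan: s[0]='v', s[1]='z', s[2]='t', s[3]='r', s[4]='t', s[5]='o' (vowel), s[6]='g', s[7]='y', s[8]='t', s[9]='e' (vowel)
Vowels found: 2
Result: 2


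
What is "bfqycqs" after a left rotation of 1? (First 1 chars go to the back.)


Input: 'bfqycqs', shift = 1
Operation: split at index 1 and swap parts
Front part s[0:1] = 'b'
Back part s[1:] = 'fqycqs'
Rotated = back + front = 'fqycqs' + 'b'
Result: fqycqsb


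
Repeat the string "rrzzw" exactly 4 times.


Input string: 'rrzzw'
Operation: repeat 4 times
Concatenation: 'rrzzw' + 'rrzzw' + 'rrzzw' + 'rrzzw'
Result: rrzzwrrzzwrrzzwrrzzw


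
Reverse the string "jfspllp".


Input string: 'jfspllp'
Operation: reverse character order
Original order: 'j' -> 'f' -> 's' -> 'p' -> 'l' -> 'l' -> 'p'
Reversed order: 'p' -> 'l' -> 'l' -> 'p' -> 's' -> 'f' -> 'j'
Result: pllpsfj


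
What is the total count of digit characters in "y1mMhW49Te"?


Input string: 'y1mMhW49Te'
Operation: count digit characters (0-9)
Scan: 'y', '1'(digit), 'm', 'M', 'h', 'W', '4'(digit), '9'(digit), 'T', 'e'
Digits found: 3
Result: 3


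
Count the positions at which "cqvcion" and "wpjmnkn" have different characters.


String 1: 'cqvcion'
String 2: 'wpjmnkn'
Compare each position: pos 0: 'c'!='w', pos 1: 'q'!='p', pos 2: 'v'!='j', pos 3: 'c'!='m', pos 4: 'i'!='n', pos 5: 'o'!='k', pos 6: 'n'=='n'
Differing positions: 6
Hamming distance: 6


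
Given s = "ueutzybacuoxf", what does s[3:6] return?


Input string: 'ueutzybacuoxf'
Operation: slice [3:6]
Extract characters: s[3]='t', s[4]='z', s[5]='y'
Result: tzy


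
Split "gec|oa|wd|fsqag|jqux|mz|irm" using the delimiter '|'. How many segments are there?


Input string: 'gec|oa|wd|fsqag|jqux|mz|irm'
Delimiter: '|'
Split result: 'gec', 'oa', 'wd', 'fsqag', 'jqux', 'mz', 'irm'
Number of parts: 7


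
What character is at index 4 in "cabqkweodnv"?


Input string: 'cabqkweodnv'
Operation: get character at index 4
Index mapping: s[0]='c', s[1]='a', s[2]='b', s[3]='q', s[4]='k'
Result: 'k'


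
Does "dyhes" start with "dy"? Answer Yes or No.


Input string: 'dyhes'
Prefix to check: 'dy'
First 2 characters of input: 'dy'
Match: True
Result: Yes


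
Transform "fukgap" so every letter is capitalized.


Input string: 'fukgap'
Operation: convert each letter to uppercase
Mapping: 'f'->'F', 'u'->'U', 'k'->'K', 'g'->'G', 'a'->'A', 'p'->'P'
Result: FUKGAP


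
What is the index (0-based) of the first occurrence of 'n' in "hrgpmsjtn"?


Input string: 'hrgpmsjtn'
Target: 'n'
Scanning left to right: s[0]='h', s[1]='r', s[2]='g', s[3]='p', s[4]='m', s[5]='s', s[6]='j', s[7]='t', s[8]='n'
First match at index: 8


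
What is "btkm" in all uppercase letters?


Input string: 'btkm'
Operation: convert each letter to uppercase
Mapping: 'b'->'B', 't'->'T', 'k'->'K', 'm'->'M'
Result: BTKM


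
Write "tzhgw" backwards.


Input string: 'tzhgw'
Operation: reverse character order
Original order: 't' -> 'z' -> 'h' -> 'g' -> 'w'
Reversed order: 'w' -> 'g' -> 'h' -> 'z' -> 't'
Result: wghzt


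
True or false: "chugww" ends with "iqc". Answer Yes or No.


Input string: 'chugww'
Suffix to check: 'iqc'
Last 3 characters of input: 'gww'
Match: False
Result: No


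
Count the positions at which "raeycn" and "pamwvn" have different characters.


String 1: 'raeycn'
String 2: 'pamwvn'
Compare each position: pos 0: 'r'!='p', pos 1: 'a'=='a', pos 2: 'e'!='m', pos 3: 'y'!='w', pos 4: 'c'!='v', pos 5: 'n'=='n'
Differing positions: 4
Hamming distance: 4


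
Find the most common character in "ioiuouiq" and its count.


Input: 'ioiuouiq'
Operation: tally each character
Counts: 'i':3, 'o':2, 'q':1, 'u':2
Maximum: 'i' appears 3 times


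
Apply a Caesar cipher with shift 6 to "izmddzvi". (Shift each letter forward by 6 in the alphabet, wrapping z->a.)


Input: 'izmddzvi', shift = 6
Operation: for each letter, (position + 6) mod 26
Mapping: 'i'(8+6=14)->'o', 'z'(25+6=31, 31 mod 26=5)->'f', 'm'(12+6=18)->'s', 'd'(3+6=9)->'j', 'd'(3+6=9)->'j', 'z'(25+6=31, 31 mod 26=5)->'f', 'v'(21+6=27, 27 mod 26=1)->'b', 'i'(8+6=14)->'o'
Result: ofsjjfbo


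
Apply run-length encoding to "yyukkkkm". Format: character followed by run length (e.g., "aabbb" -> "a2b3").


Input: 'yyukkkkm'
Operation: identify consecutive runs
Runs: 'yy' -> y2, 'u' -> u1, 'kkkk' -> k4, 'm' -> m1
Encoded: y2u1k4m1


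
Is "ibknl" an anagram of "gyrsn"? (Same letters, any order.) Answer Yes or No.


String 1: 'gyrsn' -> sorted: 'gnrsy'
String 2: 'ibknl' -> sorted: 'bikln'
Compare sorted forms: 'gnrsy' != 'bikln'
Anagram: No


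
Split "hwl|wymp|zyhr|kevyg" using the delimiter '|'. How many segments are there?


Input string: 'hwl|wymp|zyhr|kevyg'
Delimiter: '|'
Split result: 'hwl', 'wymp', 'zyhr', 'kevyg'
Number of parts: 4


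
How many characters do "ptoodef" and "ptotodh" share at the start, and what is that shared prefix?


String 1: 'ptoodef'
String 2: 'ptotodh'
Compare position by position:
pos 0: 'p' vs 'p' match
pos 1: 't' vs 't' match
pos 2: 'o' vs 'o' match
pos 3: 'o' vs 't' differ -> stop
Longest common prefix: "pto" (length 3)


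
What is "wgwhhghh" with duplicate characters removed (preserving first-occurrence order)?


Input: 'wgwhhghh'
Operation: keep first occurrence of each character
Scan: s[0]='w' new -> keep; s[1]='g' new -> keep; s[2]='w' seen -> skip; s[3]='h' new -> keep; s[4]='h' seen -> skip; s[5]='g' seen -> skip; s[6]='h' seen -> skip; s[7]='h' seen -> skip
Result: wgh


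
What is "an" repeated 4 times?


Input string: 'an'
Operation: repeat 4 times
Concatenation: 'an' + 'an' + 'an' + 'an'
Result: anananan


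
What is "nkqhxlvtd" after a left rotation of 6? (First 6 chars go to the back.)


Input: 'nkqhxlvtd', shift = 6
Operation: split at index 6 and swap parts
Front part s[0:6] = 'nkqhxl'
Back part s[6:] = 'vtd'
Rotated = back + front = 'vtd' + 'nkqhxl'
Result: vtdnkqhxl


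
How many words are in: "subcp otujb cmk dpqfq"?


Input string: 'subcp otujb cmk dpqfq'
Operation: split by spaces
Words found: 'subcp', 'otujb', 'cmk', 'dpqfq'
Word count: 4


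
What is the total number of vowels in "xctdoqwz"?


Input string: 'xctdoqwz'
Operation: count vowels (a, e, i, o, u)
Scan: s[0]='x', s[1]='c', s[2]='t', s[3]='d', s[4]='o' (vowel), s[5]='q', s[6]='w', s[7]='z'
Vowels found: 1
Result: 1


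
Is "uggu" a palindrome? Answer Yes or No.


Input string: 'uggu'
Reversed: 'uggu'
Compare pairs: s[0]='u' vs s[3]='u' (match), s[1]='g' vs s[2]='g' (match)
Palindrome: Yes


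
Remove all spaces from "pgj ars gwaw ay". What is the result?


Input string: 'pgj ars gwaw ay'
Operation: remove all spaces
Words: 'pgj', 'ars', 'gwaw', 'ay'
Join without spaces: pgjarsgwaway


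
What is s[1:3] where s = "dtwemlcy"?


Input string: 'dtwemlcy'
Operation: slice [1:3]
Extract characters: s[1]='t', s[2]='w'
Result: tw


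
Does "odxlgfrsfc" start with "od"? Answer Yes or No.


Input string: 'odxlgfrsfc'
Prefix to check: 'od'
First 2 characters of input: 'od'
Match: True
Result: Yes


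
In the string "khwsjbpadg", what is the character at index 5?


Input string: 'khwsjbpadg'
Operation: get character at index 5
Index mapping: s[0]='k', s[1]='h', s[2]='w', s[3]='s', s[4]='j', s[5]='b'
Result: 'b'


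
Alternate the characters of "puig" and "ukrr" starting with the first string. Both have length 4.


String 1: 'puig'
String 2: 'ukrr'
Operation: alternate characters
Pairs: 'p'+'u', 'u'+'k', 'i'+'r', 'g'+'r'
Result: puukirgr


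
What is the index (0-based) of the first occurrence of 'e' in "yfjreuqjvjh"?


Input string: 'yfjreuqjvjh'
Target: 'e'
Scanning left to right: s[0]='y', s[1]='f', s[2]='j', s[3]='r', s[4]='e'
First match at index: 4


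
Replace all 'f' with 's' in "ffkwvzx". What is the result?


Input string: 'ffkwvzx'
Operation: replace 'f' with 's'
Positions of 'f': 0, 1
After replacement: sskwvzx


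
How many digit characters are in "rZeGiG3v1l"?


Input string: 'rZeGiG3v1l'
Operation: count digit characters (0-9)
Scan: 'r', 'Z', 'e', 'G', 'i', 'G', '3'(digit), 'v', '1'(digit), 'l'
Digits found: 2
Result: 2


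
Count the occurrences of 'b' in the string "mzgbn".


Input string: 'mzgbn'
Target character: 'b'
Scan each position: s[3]='b'
Matches found at indices: 3
Total: 1


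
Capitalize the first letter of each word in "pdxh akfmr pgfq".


Input string: 'pdxh akfmr pgfq'
Operation: capitalize first letter of each word
Word transformations: 'pdxh'->'Pdxh', 'akfmr'->'Akfmr', 'pgfq'->'Pgfq'
Result: Pdxh Akfmr Pgfq


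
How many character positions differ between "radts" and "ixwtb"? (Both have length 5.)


String 1: 'radts'
String 2: 'ixwtb'
Compare each position: pos 0: 'r'!='i', pos 1: 'a'!='x', pos 2: 'd'!='w', pos 3: 't'=='t', pos 4: 's'!='b'
Differing positions: 4
Hamming distance: 4


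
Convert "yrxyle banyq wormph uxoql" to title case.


Input string: 'yrxyle banyq wormph uxoql'
Operation: capitalize first letter of each word
Word transformations: 'yrxyle'->'Yrxyle', 'banyq'->'Banyq', 'wormph'->'Wormph', 'uxoql'->'Uxoql'
Result: Yrxyle Banyq Wormph Uxoql


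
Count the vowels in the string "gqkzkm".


Input string: 'gqkzkm'
Operation: count vowels (a, e, i, o, u)
Scan: s[0]='g', s[1]='q', s[2]='k', s[3]='z', s[4]='k', s[5]='m'
Vowels found: 0
Result: 0


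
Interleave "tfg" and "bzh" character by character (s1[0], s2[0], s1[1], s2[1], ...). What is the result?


String 1: 'tfg'
String 2: 'bzh'
Operation: alternate characters
Pairs: 't'+'b', 'f'+'z', 'g'+'h'
Result: tbfzgh


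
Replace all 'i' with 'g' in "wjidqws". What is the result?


Input string: 'wjidqws'
Operation: replace 'i' with 'g'
Positions of 'i': 2
After replacement: wjgdqws


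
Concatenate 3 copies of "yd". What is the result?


Input string: 'yd'
Operation: repeat 3 times
Concatenation: 'yd' + 'yd' + 'yd'
Result: ydydyd


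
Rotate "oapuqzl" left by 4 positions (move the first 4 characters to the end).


Input: 'oapuqzl', shift = 4
Operation: split at index 4 and swap parts
Front part s[0:4] = 'oapu'
Back part s[4:] = 'qzl'
Rotated = back + front = 'qzl' + 'oapu'
Result: qzloapu


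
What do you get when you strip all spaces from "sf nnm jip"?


Input string: 'sf nnm jip'
Operation: remove all spaces
Words: 'sf', 'nnm', 'jip'
Join without spaces: sfnnmjip


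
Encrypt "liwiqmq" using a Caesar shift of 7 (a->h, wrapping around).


Input: 'liwiqmq', shift = 7
Operation: for each letter, (position + 7) mod 26
Mapping: 'l'(11+7=18)->'s', 'i'(8+7=15)->'p', 'w'(22+7=29, 29 mod 26=3)->'d', 'i'(8+7=15)->'p', 'q'(16+7=23)->'x', 'm'(12+7=19)->'t', 'q'(16+7=23)->'x'
Result: spdpxtx


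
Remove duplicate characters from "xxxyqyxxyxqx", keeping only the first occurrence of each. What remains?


Input: 'xxxyqyxxyxqx'
Operation: keep first occurrence of each character
Scan: s[0]='x' new -> keep; s[1]='x' seen -> skip; s[2]='x' seen -> skip; s[3]='y' new -> keep; s[4]='q' new -> keep; s[5]='y' seen -> skip; s[6]='x' seen -> skip; s[7]='x' seen -> skip; s[8]='y' seen -> skip; s[9]='x' seen -> skip; s[10]='q' seen -> skip; s[11]='x' seen -> skip
Result: xyq


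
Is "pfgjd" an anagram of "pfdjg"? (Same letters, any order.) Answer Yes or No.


String 1: 'pfdjg' -> sorted: 'dfgjp'
String 2: 'pfgjd' -> sorted: 'dfgjp'
Compare sorted forms: 'dfgjp' == 'dfgjp'
Anagram: Yes


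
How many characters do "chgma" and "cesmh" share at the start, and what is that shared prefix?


String 1: 'chgma'
String 2: 'cesmh'
Compare position by position:
pos 0: 'c' vs 'c' match
pos 1: 'h' vs 'e' differ -> stop
Longest common prefix: "c" (length 1)


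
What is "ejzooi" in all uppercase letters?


Input string: 'ejzooi'
Operation: convert each letter to uppercase
Mapping: 'e'->'E', 'j'->'J', 'z'->'Z', 'o'->'O', 'o'->'O', 'i'->'I'
Result: EJZOOI


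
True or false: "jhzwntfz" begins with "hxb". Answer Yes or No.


Input string: 'jhzwntfz'
Prefix to check: 'hxb'
First 3 characters of input: 'jhz'
Match: False
Result: No


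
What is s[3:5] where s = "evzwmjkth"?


Input string: 'evzwmjkth'
Operation: slice [3:5]
Extract characters: s[3]='w', s[4]='m'
Result: wm


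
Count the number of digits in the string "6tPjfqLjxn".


Input string: '6tPjfqLjxn'
Operation: count digit characters (0-9)
Scan: '6'(digit), 't', 'P', 'j', 'f', 'q', 'L', 'j', 'x', 'n'
Digits found: 1
Result: 1


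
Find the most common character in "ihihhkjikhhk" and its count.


Input: 'ihihhkjikhhk'
Operation: tally each character
Counts: 'h':5, 'i':3, 'j':1, 'k':3
Maximum: 'h' appears 5 times


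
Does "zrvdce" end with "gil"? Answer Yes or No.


Input string: 'zrvdce'
Suffix to check: 'gil'
Last 3 characters of input: 'dce'
Match: False
Result: No


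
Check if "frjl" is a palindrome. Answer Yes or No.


Input string: 'frjl'
Reversed: 'ljrf'
Compare pairs: s[0]='f' vs s[3]='l' (mismatch), s[1]='r' vs s[2]='j' (mismatch)
Palindrome: No


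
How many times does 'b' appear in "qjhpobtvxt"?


Input string: 'qjhpobtvxt'
Target character: 'b'
Scan each position: s[5]='b'
Matches found at indices: 5
Total: 1


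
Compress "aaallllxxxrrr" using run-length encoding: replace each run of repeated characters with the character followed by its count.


Input: 'aaallllxxxrrr'
Operation: identify consecutive runs
Runs: 'aaa' -> a3, 'llll' -> l4, 'xxx' -> x3, 'rrr' -> r3
Encoded: a3l4x3r3


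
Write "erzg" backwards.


Input string: 'erzg'
Operation: reverse character order
Original order: 'e' -> 'r' -> 'z' -> 'g'
Reversed order: 'g' -> 'z' -> 'r' -> 'e'
Result: gzre


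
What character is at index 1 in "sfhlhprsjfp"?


Input string: 'sfhlhprsjfp'
Operation: get character at index 1
Index mapping: s[0]='s', s[1]='f'
Result: 'f'


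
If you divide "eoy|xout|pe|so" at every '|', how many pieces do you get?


Input string: 'eoy|xout|pe|so'
Delimiter: '|'
Split result: 'eoy', 'xout', 'pe', 'so'
Number of parts: 4


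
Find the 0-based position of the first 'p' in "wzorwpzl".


Input string: 'wzorwpzl'
Target: 'p'
Scanning left to right: s[0]='w', s[1]='z', s[2]='o', s[3]='r', s[4]='w', s[5]='p'
First match at index: 5


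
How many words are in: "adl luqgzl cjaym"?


Input string: 'adl luqgzl cjaym'
Operation: split by spaces
Words found: 'adl', 'luqgzl', 'cjaym'
Word count: 3


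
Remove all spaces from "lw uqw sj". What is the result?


Input string: 'lw uqw sj'
Operation: remove all spaces
Words: 'lw', 'uqw', 'sj'
Join without spaces: lwuqwsj


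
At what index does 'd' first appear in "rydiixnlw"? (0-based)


Input string: 'rydiixnlw'
Target: 'd'
Scanning left to right: s[0]='r', s[1]='y', s[2]='d'
First match at index: 2


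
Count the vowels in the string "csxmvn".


Input string: 'csxmvn'
Operation: count vowels (a, e, i, o, u)
Scan: s[0]='c', s[1]='s', s[2]='x', s[3]='m', s[4]='v', s[5]='n'
Vowels found: 0
Result: 0


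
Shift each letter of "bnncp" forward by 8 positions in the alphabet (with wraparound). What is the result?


Input: 'bnncp', shift = 8
Operation: for each letter, (position + 8) mod 26
Mapping: 'b'(1+8=9)->'j', 'n'(13+8=21)->'v', 'n'(13+8=21)->'v', 'c'(2+8=10)->'k', 'p'(15+8=23)->'x'
Result: jvvkx


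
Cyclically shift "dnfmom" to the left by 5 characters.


Input: 'dnfmom', shift = 5
Operation: split at index 5 and swap parts
Front part s[0:5] = 'dnfmo'
Back part s[5:] = 'm'
Rotated = back + front = 'm' + 'dnfmo'
Result: mdnfmo


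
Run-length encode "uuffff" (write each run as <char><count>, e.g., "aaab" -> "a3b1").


Input: 'uuffff'
Operation: identify consecutive runs
Runs: 'uu' -> u2, 'ffff' -> f4
Encoded: u2f4


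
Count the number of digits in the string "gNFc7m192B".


Input string: 'gNFc7m192B'
Operation: count digit characters (0-9)
Scan: 'g', 'N', 'F', 'c', '7'(digit), 'm', '1'(digit), '9'(digit), '2'(digit), 'B'
Digits found: 4
Result: 4


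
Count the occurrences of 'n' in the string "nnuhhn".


Input string: 'nnuhhn'
Target character: 'n'
Scan each position: s[0]='n', s[1]='n', s[5]='n'
Matches found at indices: 0, 1, 5
Total: 3


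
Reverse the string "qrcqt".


Input string: 'qrcqt'
Operation: reverse character order
Original order: 'q' -> 'r' -> 'c' -> 'q' -> 't'
Reversed order: 't' -> 'q' -> 'c' -> 'r' -> 'q'
Result: tqcrq


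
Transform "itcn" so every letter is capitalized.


Input string: 'itcn'
Operation: convert each letter to uppercase
Mapping: 'i'->'I', 't'->'T', 'c'->'C', 'n'->'N'
Result: ITCN


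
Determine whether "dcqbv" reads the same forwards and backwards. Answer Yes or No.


Input string: 'dcqbv'
Reversed: 'vbqcd'
Compare pairs: s[0]='d' vs s[4]='v' (mismatch), s[1]='c' vs s[3]='b' (mismatch)
Palindrome: No


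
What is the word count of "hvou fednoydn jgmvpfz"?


Input string: 'hvou fednoydn jgmvpfz'
Operation: split by spaces
Words found: 'hvou', 'fednoydn', 'jgmvpfz'
Word count: 3


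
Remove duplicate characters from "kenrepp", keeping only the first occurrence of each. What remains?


Input: 'kenrepp'
Operation: keep first occurrence of each character
Scan: s[0]='k' new -> keep; s[1]='e' new -> keep; s[2]='n' new -> keep; s[3]='r' new -> keep; s[4]='e' seen -> skip; s[5]='p' new -> keep; s[6]='p' seen -> skip
Result: kenrp


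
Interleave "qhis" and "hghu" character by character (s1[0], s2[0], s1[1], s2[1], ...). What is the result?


String 1: 'qhis'
String 2: 'hghu'
Operation: alternate characters
Pairs: 'q'+'h', 'h'+'g', 'i'+'h', 's'+'u'
Result: qhhgihsu


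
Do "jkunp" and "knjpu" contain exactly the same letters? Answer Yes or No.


String 1: 'jkunp' -> sorted: 'jknpu'
String 2: 'knjpu' -> sorted: 'jknpu'
Compare sorted forms: 'jknpu' == 'jknpu'
Anagram: Yes


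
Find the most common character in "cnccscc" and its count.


Input: 'cnccscc'
Operation: tally each character
Counts: 'c':5, 'n':1, 's':1
Maximum: 'c' appears 5 times


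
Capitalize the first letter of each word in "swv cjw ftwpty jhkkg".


Input string: 'swv cjw ftwpty jhkkg'
Operation: capitalize first letter of each word
Word transformations: 'swv'->'Swv', 'cjw'->'Cjw', 'ftwpty'->'Ftwpty', 'jhkkg'->'Jhkkg'
Result: Swv Cjw Ftwpty Jhkkg


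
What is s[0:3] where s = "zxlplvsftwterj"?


Input string: 'zxlplvsftwterj'
Operation: slice [0:3]
Extract characters: s[0]='z', s[1]='x', s[2]='l'
Result: zxl


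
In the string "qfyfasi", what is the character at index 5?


Input string: 'qfyfasi'
Operation: get character at index 5
Index mapping: s[0]='q', s[1]='f', s[2]='y', s[3]='f', s[4]='a', s[5]='s'
Result: 's'


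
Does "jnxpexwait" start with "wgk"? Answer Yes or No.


Input string: 'jnxpexwait'
Prefix to check: 'wgk'
First 3 characters of input: 'jnx'
Match: False
Result: No


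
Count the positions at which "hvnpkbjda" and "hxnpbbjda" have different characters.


String 1: 'hvnpkbjda'
String 2: 'hxnpbbjda'
Compare each position: pos 0: 'h'=='h', pos 1: 'v'!='x', pos 2: 'n'=='n', pos 3: 'p'=='p', pos 4: 'k'!='b', pos 5: 'b'=='b', pos 6: 'j'=='j', pos 7: 'd'=='d', pos 8: 'a'=='a'
Differing positions: 2
Hamming distance: 2


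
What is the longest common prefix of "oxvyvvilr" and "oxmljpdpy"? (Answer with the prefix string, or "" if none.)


String 1: 'oxvyvvilr'
String 2: 'oxmljpdpy'
Compare position by position:
pos 0: 'o' vs 'o' match
pos 1: 'x' vs 'x' match
pos 2: 'v' vs 'm' differ -> stop
Longest common prefix: "ox" (length 2)


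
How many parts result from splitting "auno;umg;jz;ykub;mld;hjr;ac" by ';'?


Input string: 'auno;umg;jz;ykub;mld;hjr;ac'
Delimiter: ';'
Split result: 'auno', 'umg', 'jz', 'ykub', 'mld', 'hjr', 'ac'
Number of parts: 7


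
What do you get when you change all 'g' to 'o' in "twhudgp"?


Input string: 'twhudgp'
Operation: replace 'g' with 'o'
Positions of 'g': 5
After replacement: twhudop


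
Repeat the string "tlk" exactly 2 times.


Input string: 'tlk'
Operation: repeat 2 times
Concatenation: 'tlk' + 'tlk'
Result: tlktlk


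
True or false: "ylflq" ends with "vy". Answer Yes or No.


Input string: 'ylflq'
Suffix to check: 'vy'
Last 2 characters of input: 'lq'
Match: False
Result: No


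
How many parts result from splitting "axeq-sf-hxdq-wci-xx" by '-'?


Input string: 'axeq-sf-hxdq-wci-xx'
Delimiter: '-'
Split result: 'axeq', 'sf', 'hxdq', 'wci', 'xx'
Number of parts: 5


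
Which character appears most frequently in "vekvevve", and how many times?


Input: 'vekvevve'
Operation: tally each character
Counts: 'e':3, 'k':1, 'v':4
Maximum: 'v' appears 4 times


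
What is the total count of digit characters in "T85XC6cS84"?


Input string: 'T85XC6cS84'
Operation: count digit characters (0-9)
Scan: 'T', '8'(digit), '5'(digit), 'X', 'C', '6'(digit), 'c', 'S', '8'(digit), '4'(digit)
Digits found: 5
Result: 5


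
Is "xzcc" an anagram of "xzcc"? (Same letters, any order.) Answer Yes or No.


String 1: 'xzcc' -> sorted: 'ccxz'
String 2: 'xzcc' -> sorted: 'ccxz'
Compare sorted forms: 'ccxz' == 'ccxz'
Anagram: Yes


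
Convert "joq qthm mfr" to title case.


Input string: 'joq qthm mfr'
Operation: capitalize first letter of each word
Word transformations: 'joq'->'Joq', 'qthm'->'Qthm', 'mfr'->'Mfr'
Result: Joq Qthm Mfr


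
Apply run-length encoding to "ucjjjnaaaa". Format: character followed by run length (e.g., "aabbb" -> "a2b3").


Input: 'ucjjjnaaaa'
Operation: identify consecutive runs
Runs: 'u' -> u1, 'c' -> c1, 'jjj' -> j3, 'n' -> n1, 'aaaa' -> a4
Encoded: u1c1j3n1a4


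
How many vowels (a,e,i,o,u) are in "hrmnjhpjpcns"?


Input string: 'hrmnjhpjpcns'
Operation: count vowels (a, e, i, o, u)
Scan: s[0]='h', s[1]='r', s[2]='m', s[3]='n', s[4]='j', s[5]='h', s[6]='p', s[7]='j', s[8]='p', s[9]='c', s[10]='n', s[11]='s'
Vowels found: 0
Result: 0


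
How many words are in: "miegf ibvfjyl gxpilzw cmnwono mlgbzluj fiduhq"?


Input string: 'miegf ibvfjyl gxpilzw cmnwono mlgbzluj fiduhq'
Operation: split by spaces
Words found: 'miegf', 'ibvfjyl', 'gxpilzw', 'cmnwono', 'mlgbzluj', 'fiduhq'
Word count: 6


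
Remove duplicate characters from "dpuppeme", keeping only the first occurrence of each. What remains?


Input: 'dpuppeme'
Operation: keep first occurrence of each character
Scan: s[0]='d' new -> keep; s[1]='p' new -> keep; s[2]='u' new -> keep; s[3]='p' seen -> skip; s[4]='p' seen -> skip; s[5]='e' new -> keep; s[6]='m' new -> keep; s[7]='e' seen -> skip
Result: dpuem


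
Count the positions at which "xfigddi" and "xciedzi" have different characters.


String 1: 'xfigddi'
String 2: 'xciedzi'
Compare each position: pos 0: 'x'=='x', pos 1: 'f'!='c', pos 2: 'i'=='i', pos 3: 'g'!='e', pos 4: 'd'=='d', pos 5: 'd'!='z', pos 6: 'i'=='i'
Differing positions: 3
Hamming distance: 3


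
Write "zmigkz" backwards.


Input string: 'zmigkz'
Operation: reverse character order
Original order: 'z' -> 'm' -> 'i' -> 'g' -> 'k' -> 'z'
Reversed order: 'z' -> 'k' -> 'g' -> 'i' -> 'm' -> 'z'
Result: zkgimz


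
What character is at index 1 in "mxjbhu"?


Input string: 'mxjbhu'
Operation: get character at index 1
Index mapping: s[0]='m', s[1]='x'
Result: 'x'


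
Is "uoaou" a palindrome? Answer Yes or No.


Input string: 'uoaou'
Reversed: 'uoaou'
Compare pairs: s[0]='u' vs s[4]='u' (match), s[1]='o' vs s[3]='o' (match)
Palindrome: Yes


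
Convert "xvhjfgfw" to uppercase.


Input string: 'xvhjfgfw'
Operation: convert each letter to uppercase
Mapping: 'x'->'X', 'v'->'V', 'h'->'H', 'j'->'J', 'f'->'F', 'g'->'G', 'f'->'F', 'w'->'W'
Result: XVHJFGFW


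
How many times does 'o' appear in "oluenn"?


Input string: 'oluenn'
Target character: 'o'
Scan each position: s[0]='o'
Matches found at indices: 0
Total: 1


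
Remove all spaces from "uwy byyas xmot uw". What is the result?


Input string: 'uwy byyas xmot uw'
Operation: remove all spaces
Words: 'uwy', 'byyas', 'xmot', 'uw'
Join without spaces: uwybyyasxmotuw


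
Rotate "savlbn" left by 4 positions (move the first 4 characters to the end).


Input: 'savlbn', shift = 4
Operation: split at index 4 and swap parts
Front part s[0:4] = 'savl'
Back part s[4:] = 'bn'
Rotated = back + front = 'bn' + 'savl'
Result: bnsavl


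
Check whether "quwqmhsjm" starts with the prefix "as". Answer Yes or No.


Input string: 'quwqmhsjm'
Prefix to check: 'as'
First 2 characters of input: 'qu'
Match: False
Result: No


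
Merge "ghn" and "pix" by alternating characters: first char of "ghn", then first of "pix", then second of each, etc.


String 1: 'ghn'
String 2: 'pix'
Operation: alternate characters
Pairs: 'g'+'p', 'h'+'i', 'n'+'x'
Result: gphinx


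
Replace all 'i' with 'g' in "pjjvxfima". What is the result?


Input string: 'pjjvxfima'
Operation: replace 'i' with 'g'
Positions of 'i': 6
After replacement: pjjvxfgma


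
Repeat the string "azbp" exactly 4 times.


Input string: 'azbp'
Operation: repeat 4 times
Concatenation: 'azbp' + 'azbp' + 'azbp' + 'azbp'
Result: azbpazbpazbpazbp


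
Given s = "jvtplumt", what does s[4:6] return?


Input string: 'jvtplumt'
Operation: slice [4:6]
Extract characters: s[4]='l', s[5]='u'
Result: lu


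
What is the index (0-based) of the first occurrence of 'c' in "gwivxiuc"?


Input string: 'gwivxiuc'
Target: 'c'
Scanning left to right: s[0]='g', s[1]='w', s[2]='i', s[3]='v', s[4]='x', s[5]='i', s[6]='u', s[7]='c'
First match at index: 7


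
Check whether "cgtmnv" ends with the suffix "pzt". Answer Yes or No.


Input string: 'cgtmnv'
Suffix to check: 'pzt'
Last 3 characters of input: 'mnv'
Match: False
Result: No


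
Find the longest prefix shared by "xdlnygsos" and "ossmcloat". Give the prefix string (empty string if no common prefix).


String 1: 'xdlnygsos'
String 2: 'ossmcloat'
Compare position by position:
pos 0: 'x' vs 'o' differ -> stop
Longest common prefix: "" (length 0)


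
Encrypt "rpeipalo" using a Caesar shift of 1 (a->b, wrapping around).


Input: 'rpeipalo', shift = 1
Operation: for each letter, (position + 1) mod 26
Mapping: 'r'(17+1=18)->'s', 'p'(15+1=16)->'q', 'e'(4+1=5)->'f', 'i'(8+1=9)->'j', 'p'(15+1=16)->'q', 'a'(0+1=1)->'b', 'l'(11+1=12)->'m', 'o'(14+1=15)->'p'
Result: sqfjqbmp


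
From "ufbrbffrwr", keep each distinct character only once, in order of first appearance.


Input: 'ufbrbffrwr'
Operation: keep first occurrence of each character
Scan: s[0]='u' new -> keep; s[1]='f' new -> keep; s[2]='b' new -> keep; s[3]='r' new -> keep; s[4]='b' seen -> skip; s[5]='f' seen -> skip; s[6]='f' seen -> skip; s[7]='r' seen -> skip; s[8]='w' new -> keep; s[9]='r' seen -> skip
Result: ufbrw


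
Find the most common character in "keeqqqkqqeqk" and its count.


Input: 'keeqqqkqqeqk'
Operation: tally each character
Counts: 'e':3, 'k':3, 'q':6
Maximum: 'q' appears 6 times


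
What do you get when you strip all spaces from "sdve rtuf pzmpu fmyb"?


Input string: 'sdve rtuf pzmpu fmyb'
Operation: remove all spaces
Words: 'sdve', 'rtuf', 'pzmpu', 'fmyb'
Join without spaces: sdvertufpzmpufmyb


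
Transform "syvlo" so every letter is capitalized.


Input string: 'syvlo'
Operation: convert each letter to uppercase
Mapping: 's'->'S', 'y'->'Y', 'v'->'V', 'l'->'L', 'o'->'O'
Result: SYVLO


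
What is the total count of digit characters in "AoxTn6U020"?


Input string: 'AoxTn6U020'
Operation: count digit characters (0-9)
Scan: 'A', 'o', 'x', 'T', 'n', '6'(digit), 'U', '0'(digit), '2'(digit), '0'(digit)
Digits found: 4
Result: 4


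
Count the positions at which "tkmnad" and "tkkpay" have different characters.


String 1: 'tkmnad'
String 2: 'tkkpay'
Compare each position: pos 0: 't'=='t', pos 1: 'k'=='k', pos 2: 'm'!='k', pos 3: 'n'!='p', pos 4: 'a'=='a', pos 5: 'd'!='y'
Differing positions: 3
Hamming distance: 3


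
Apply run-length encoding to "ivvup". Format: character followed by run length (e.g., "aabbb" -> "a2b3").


Input: 'ivvup'
Operation: identify consecutive runs
Runs: 'i' -> i1, 'vv' -> v2, 'u' -> u1, 'p' -> p1
Encoded: i1v2u1p1


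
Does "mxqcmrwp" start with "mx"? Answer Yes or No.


Input string: 'mxqcmrwp'
Prefix to check: 'mx'
First 2 characters of input: 'mx'
Match: True
Result: Yes


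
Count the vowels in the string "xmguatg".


Input string: 'xmguatg'
Operation: count vowels (a, e, i, o, u)
Scan: s[0]='x', s[1]='m', s[2]='g', s[3]='u' (vowel), s[4]='a' (vowel), s[5]='t', s[6]='g'
Vowels found: 2
Result: 2


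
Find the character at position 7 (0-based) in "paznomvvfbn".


Input string: 'paznomvvfbn'
Operation: get character at index 7
Index mapping: s[0]='p', s[1]='a', s[2]='z', s[3]='n', s[4]='o', s[5]='m', s[6]='v', s[7]='v'
Result: 'v'


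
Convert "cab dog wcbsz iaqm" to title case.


Input string: 'cab dog wcbsz iaqm'
Operation: capitalize first letter of each word
Word transformations: 'cab'->'Cab', 'dog'->'Dog', 'wcbsz'->'Wcbsz', 'iaqm'->'Iaqm'
Result: Cab Dog Wcbsz Iaqm


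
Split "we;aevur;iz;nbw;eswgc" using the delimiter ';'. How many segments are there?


Input string: 'we;aevur;iz;nbw;eswgc'
Delimiter: ';'
Split result: 'we', 'aevur', 'iz', 'nbw', 'eswgc'
Number of parts: 5


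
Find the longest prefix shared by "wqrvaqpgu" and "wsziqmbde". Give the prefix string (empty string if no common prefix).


String 1: 'wqrvaqpgu'
String 2: 'wsziqmbde'
Compare position by position:
pos 0: 'w' vs 'w' match
pos 1: 'q' vs 's' differ -> stop
Longest common prefix: "w" (length 1)


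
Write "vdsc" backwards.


Input string: 'vdsc'
Operation: reverse character order
Original order: 'v' -> 'd' -> 's' -> 'c'
Reversed order: 'c' -> 's' -> 'd' -> 'v'
Result: csdv


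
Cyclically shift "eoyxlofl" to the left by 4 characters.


Input: 'eoyxlofl', shift = 4
Operation: split at index 4 and swap parts
Front part s[0:4] = 'eoyx'
Back part s[4:] = 'lofl'
Rotated = back + front = 'lofl' + 'eoyx'
Result: lofleoyx


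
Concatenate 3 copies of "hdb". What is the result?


Input string: 'hdb'
Operation: repeat 3 times
Concatenation: 'hdb' + 'hdb' + 'hdb'
Result: hdbhdbhdb


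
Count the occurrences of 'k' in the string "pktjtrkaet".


Input string: 'pktjtrkaet'
Target character: 'k'
Scan each position: s[1]='k', s[6]='k'
Matches found at indices: 1, 6
Total: 2


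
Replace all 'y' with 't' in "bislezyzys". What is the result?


Input string: 'bislezyzys'
Operation: replace 'y' with 't'
Positions of 'y': 6, 8
After replacement: bisleztzts


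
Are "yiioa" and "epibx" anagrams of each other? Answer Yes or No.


String 1: 'yiioa' -> sorted: 'aiioy'
String 2: 'epibx' -> sorted: 'beipx'
Compare sorted forms: 'aiioy' != 'beipx'
Anagram: No


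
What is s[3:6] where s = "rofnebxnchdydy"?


Input string: 'rofnebxnchdydy'
Operation: slice [3:6]
Extract characters: s[3]='n', s[4]='e', s[5]='b'
Result: neb


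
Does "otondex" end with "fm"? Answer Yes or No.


Input string: 'otondex'
Suffix to check: 'fm'
Last 2 characters of input: 'ex'
Match: False
Result: No


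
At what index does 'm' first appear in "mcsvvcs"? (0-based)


Input string: 'mcsvvcs'
Target: 'm'
Scanning left to right: s[0]='m'
First match at index: 0


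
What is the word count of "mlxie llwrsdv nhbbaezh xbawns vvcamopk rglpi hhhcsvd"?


Input string: 'mlxie llwrsdv nhbbaezh xbawns vvcamopk rglpi hhhcsvd'
Operation: split by spaces
Words found: 'mlxie', 'llwrsdv', 'nhbbaezh', 'xbawns', 'vvcamopk', 'rglpi', 'hhhcsvd'
Word count: 7


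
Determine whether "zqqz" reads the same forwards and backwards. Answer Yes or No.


Input string: 'zqqz'
Reversed: 'zqqz'
Compare pairs: s[0]='z' vs s[3]='z' (match), s[1]='q' vs s[2]='q' (match)
Palindrome: Yes


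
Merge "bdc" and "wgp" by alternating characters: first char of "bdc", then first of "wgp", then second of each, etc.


String 1: 'bdc'
String 2: 'wgp'
Operation: alternate characters
Pairs: 'b'+'w', 'd'+'g', 'c'+'p'
Result: bwdgcp


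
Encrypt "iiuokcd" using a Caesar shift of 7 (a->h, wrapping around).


Input: 'iiuokcd', shift = 7
Operation: for each letter, (position + 7) mod 26
Mapping: 'i'(8+7=15)->'p', 'i'(8+7=15)->'p', 'u'(20+7=27, 27 mod 26=1)->'b', 'o'(14+7=21)->'v', 'k'(10+7=17)->'r', 'c'(2+7=9)->'j', 'd'(3+7=10)->'k'
Result: ppbvrjk


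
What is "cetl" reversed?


Input string: 'cetl'
Operation: reverse character order
Original order: 'c' -> 'e' -> 't' -> 'l'
Reversed order: 'l' -> 't' -> 'e' -> 'c'
Result: ltec


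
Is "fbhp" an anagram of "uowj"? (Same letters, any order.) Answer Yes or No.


String 1: 'uowj' -> sorted: 'jouw'
String 2: 'fbhp' -> sorted: 'bfhp'
Compare sorted forms: 'jouw' != 'bfhp'
Anagram: No


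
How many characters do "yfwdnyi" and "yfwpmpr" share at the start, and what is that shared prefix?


String 1: 'yfwdnyi'
String 2: 'yfwpmpr'
Compare position by position:
pos 0: 'y' vs 'y' match
pos 1: 'f' vs 'f' match
pos 2: 'w' vs 'w' match
pos 3: 'd' vs 'p' differ -> stop
Longest common prefix: "yfw" (length 3)


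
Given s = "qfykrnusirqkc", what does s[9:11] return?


Input string: 'qfykrnusirqkc'
Operation: slice [9:11]
Extract characters: s[9]='r', s[10]='q'
Result: rq


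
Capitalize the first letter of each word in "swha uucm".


Input string: 'swha uucm'
Operation: capitalize first letter of each word
Word transformations: 'swha'->'Swha', 'uucm'->'Uucm'
Result: Swha Uucm


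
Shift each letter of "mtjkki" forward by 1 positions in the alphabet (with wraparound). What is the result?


Input: 'mtjkki', shift = 1
Operation: for each letter, (position + 1) mod 26
Mapping: 'm'(12+1=13)->'n', 't'(19+1=20)->'u', 'j'(9+1=10)->'k', 'k'(10+1=11)->'l', 'k'(10+1=11)->'l', 'i'(8+1=9)->'j'
Result: nukllj


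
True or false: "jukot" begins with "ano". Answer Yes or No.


Input string: 'jukot'
Prefix to check: 'ano'
First 3 characters of input: 'juk'
Match: False
Result: No


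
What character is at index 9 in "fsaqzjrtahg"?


Input string: 'fsaqzjrtahg'
Operation: get character at index 9
Index mapping: s[0]='f', s[1]='s', s[2]='a', s[3]='q', s[4]='z', s[5]='j', s[6]='r', s[7]='t', s[8]='a', s[9]='h'
Result: 'h'


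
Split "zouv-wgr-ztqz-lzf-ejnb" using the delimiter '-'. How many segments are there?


Input string: 'zouv-wgr-ztqz-lzf-ejnb'
Delimiter: '-'
Split result: 'zouv', 'wgr', 'ztqz', 'lzf', 'ejnb'
Number of parts: 5


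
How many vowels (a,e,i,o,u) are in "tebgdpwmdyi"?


Input string: 'tebgdpwmdyi'
Operation: count vowels (a, e, i, o, u)
Scan: s[0]='t', s[1]='e' (vowel), s[2]='b', s[3]='g', s[4]='d', s[5]='p', s[6]='w', s[7]='m', s[8]='d', s[9]='y', s[10]='i' (vowel)
Vowels found: 2
Result: 2


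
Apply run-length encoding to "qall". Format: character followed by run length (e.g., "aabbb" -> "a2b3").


Input: 'qall'
Operation: identify consecutive runs
Runs: 'q' -> q1, 'a' -> a1, 'll' -> l2
Encoded: q1a1l2


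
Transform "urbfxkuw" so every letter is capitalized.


Input string: 'urbfxkuw'
Operation: convert each letter to uppercase
Mapping: 'u'->'U', 'r'->'R', 'b'->'B', 'f'->'F', 'x'->'X', 'k'->'K', 'u'->'U', 'w'->'W'
Result: URBFXKUW


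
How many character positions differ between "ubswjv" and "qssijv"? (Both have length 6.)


String 1: 'ubswjv'
String 2: 'qssijv'
Compare each position: pos 0: 'u'!='q', pos 1: 'b'!='s', pos 2: 's'=='s', pos 3: 'w'!='i', pos 4: 'j'=='j', pos 5: 'v'=='v'
Differing positions: 3
Hamming distance: 3


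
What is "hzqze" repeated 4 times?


Input string: 'hzqze'
Operation: repeat 4 times
Concatenation: 'hzqze' + 'hzqze' + 'hzqze' + 'hzqze'
Result: hzqzehzqzehzqzehzqze


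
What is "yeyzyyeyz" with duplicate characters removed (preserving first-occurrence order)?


Input: 'yeyzyyeyz'
Operation: keep first occurrence of each character
Scan: s[0]='y' new -> keep; s[1]='e' new -> keep; s[2]='y' seen -> skip; s[3]='z' new -> keep; s[4]='y' seen -> skip; s[5]='y' seen -> skip; s[6]='e' seen -> skip; s[7]='y' seen -> skip; s[8]='z' seen -> skip
Result: yez


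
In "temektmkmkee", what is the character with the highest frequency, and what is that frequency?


Input: 'temektmkmkee'
Operation: tally each character
Counts: 'e':4, 'k':3, 'm':3, 't':2
Maximum: 'e' appears 4 times


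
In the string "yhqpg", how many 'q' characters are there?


Input string: 'yhqpg'
Target character: 'q'
Scan each position: s[2]='q'
Matches found at indices: 2
Total: 1
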